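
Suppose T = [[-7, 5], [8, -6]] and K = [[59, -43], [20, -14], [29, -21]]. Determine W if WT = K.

W = [[-5, 3], [-4, -1], [-3, 1]]

T is on the right of W, so right-multiply by T⁻¹: W = KT⁻¹.
T has determinant 2; T⁻¹ = [[-3, -5/2], [-4, -7/2]].
W = KT⁻¹ = [[59, -43], [20, -14], [29, -21]] · [[-3, -5/2], [-4, -7/2]] = [[-5, 3], [-4, -1], [-3, 1]].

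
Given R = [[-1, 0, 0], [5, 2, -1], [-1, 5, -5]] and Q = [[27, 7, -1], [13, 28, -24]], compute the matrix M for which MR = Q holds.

Right-multiplying both sides by R⁻¹ gives M = QR⁻¹.
R has determinant 5; R⁻¹ = [[-1, 0, 0], [26/5, 1, -1/5], [27/5, 1, -2/5]].
M = QR⁻¹ = [[27, 7, -1], [13, 28, -24]] · [[-1, 0, 0], [26/5, 1, -1/5], [27/5, 1, -2/5]] = [[4, 6, -1], [3, 4, 4]].

M = [[4, 6, -1], [3, 4, 4]]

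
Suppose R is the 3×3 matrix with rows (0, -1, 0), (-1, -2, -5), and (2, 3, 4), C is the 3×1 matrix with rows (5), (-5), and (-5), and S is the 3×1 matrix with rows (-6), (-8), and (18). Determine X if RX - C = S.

X = [[1], [1], [2]]

RX = S + C = [[-1], [-13], [13]].
Left-multiplying both sides by R⁻¹ gives X = R⁻¹(S + C).
det R = 6, so R⁻¹ = [[7/6, 2/3, 5/6], [-1, 0, 0], [1/6, -1/3, -1/6]].
X = R⁻¹(S + C) = [[1], [1], [2]].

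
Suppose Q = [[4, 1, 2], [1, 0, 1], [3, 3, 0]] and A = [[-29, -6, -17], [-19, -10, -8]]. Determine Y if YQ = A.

Q is on the right of Y, so right-multiply by Q⁻¹: Y = AQ⁻¹.
Q has determinant -3; Q⁻¹ = [[1, -2, -1/3], [-1, 2, 2/3], [-1, 3, 1/3]].
Y = AQ⁻¹ = [[-29, -6, -17], [-19, -10, -8]] · [[1, -2, -1/3], [-1, 2, 2/3], [-1, 3, 1/3]] = [[-6, -5, 0], [-1, -6, -3]].

Y = [[-6, -5, 0], [-1, -6, -3]]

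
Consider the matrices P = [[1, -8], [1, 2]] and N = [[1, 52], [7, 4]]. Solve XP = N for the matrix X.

X = [[-5, 6], [1, 6]]

Right-multiplying both sides by P⁻¹ gives X = NP⁻¹.
det P = 10, so P⁻¹ = [[1/5, 4/5], [-1/10, 1/10]].
X = NP⁻¹ = [[1, 52], [7, 4]] · [[1/5, 4/5], [-1/10, 1/10]] = [[-5, 6], [1, 6]].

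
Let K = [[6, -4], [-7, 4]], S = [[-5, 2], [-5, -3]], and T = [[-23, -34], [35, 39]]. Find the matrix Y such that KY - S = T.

KY = T + S = [[-28, -32], [30, 36]].
K is on the left of Y, so left-multiply by K⁻¹: Y = K⁻¹(T + S).
det K = -4, so K⁻¹ = [[-1, -1], [-7/4, -3/2]].
Y = K⁻¹(T + S) = [[-2, -4], [4, 2]].

Y = [[-2, -4], [4, 2]]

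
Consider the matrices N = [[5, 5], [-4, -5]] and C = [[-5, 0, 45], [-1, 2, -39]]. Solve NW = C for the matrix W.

Since N multiplies W on the left, W = N⁻¹C.
N has determinant -5; N⁻¹ = [[1, 1], [-4/5, -1]].
W = N⁻¹C = [[1, 1], [-4/5, -1]] · [[-5, 0, 45], [-1, 2, -39]] = [[-6, 2, 6], [5, -2, 3]].

W = [[-6, 2, 6], [5, -2, 3]]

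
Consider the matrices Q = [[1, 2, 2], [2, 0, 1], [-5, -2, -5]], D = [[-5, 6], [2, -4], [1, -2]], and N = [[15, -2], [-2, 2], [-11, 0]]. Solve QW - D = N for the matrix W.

QW = N + D = [[10, 4], [0, -2], [-10, -2]].
Since Q multiplies W on the left, W = Q⁻¹(N + D).
det Q = 4, so Q⁻¹ = [[1/2, 3/2, 1/2], [5/4, 5/4, 3/4], [-1, -2, -1]].
W = Q⁻¹(N + D) = [[0, -2], [5, 1], [0, 2]].

W = [[0, -2], [5, 1], [0, 2]]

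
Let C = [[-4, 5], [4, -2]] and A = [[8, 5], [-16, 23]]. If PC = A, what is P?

C is on the right of P, so right-multiply by C⁻¹: P = AC⁻¹.
det C = -12, so C⁻¹ = [[1/6, 5/12], [1/3, 1/3]].
P = AC⁻¹ = [[8, 5], [-16, 23]] · [[1/6, 5/12], [1/3, 1/3]] = [[3, 5], [5, 1]].

P = [[3, 5], [5, 1]]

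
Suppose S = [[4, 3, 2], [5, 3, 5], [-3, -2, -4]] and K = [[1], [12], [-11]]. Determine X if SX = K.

Left-multiplying both sides by S⁻¹ gives X = S⁻¹K.
S has determinant 5; S⁻¹ = [[-2/5, 8/5, 9/5], [1, -2, -2], [-1/5, -1/5, -3/5]].
X = S⁻¹K = [[-2/5, 8/5, 9/5], [1, -2, -2], [-1/5, -1/5, -3/5]] · [[1], [12], [-11]] = [[-1], [-1], [4]].

X = [[-1], [-1], [4]]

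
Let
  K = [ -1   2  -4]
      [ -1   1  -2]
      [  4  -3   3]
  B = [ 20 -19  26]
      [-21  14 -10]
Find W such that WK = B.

Since K sits to the right of W, W = BK⁻¹.
det K = -3, so K⁻¹ = [[1, -2, 0], [5/3, -13/3, -2/3], [1/3, -5/3, -1/3]].
W = BK⁻¹ = [[20, -19, 26], [-21, 14, -10]] · [[1, -2, 0], [5/3, -13/3, -2/3], [1/3, -5/3, -1/3]] = [[-3, -1, 4], [-1, -2, -6]].

W = [[-3, -1, 4], [-1, -2, -6]]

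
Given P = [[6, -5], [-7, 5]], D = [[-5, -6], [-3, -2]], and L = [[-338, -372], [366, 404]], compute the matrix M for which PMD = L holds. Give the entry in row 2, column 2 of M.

-3

M = P⁻¹LD⁻¹ (apply P⁻¹ on the left and D⁻¹ on the right).
det P = -5, so P⁻¹ = [[-1, -1], [-7/5, -6/5]].
det D = -8; the adjugate gives D⁻¹ = [[1/4, -3/4], [-3/8, 5/8]].
P⁻¹L = [[-28, -32], [34, 36]].
M = (P⁻¹L)D⁻¹ = [[5, 1], [-5, -3]].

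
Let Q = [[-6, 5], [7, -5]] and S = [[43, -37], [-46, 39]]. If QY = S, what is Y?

Q is on the left of Y, so left-multiply by Q⁻¹: Y = Q⁻¹S.
det Q = -5, so Q⁻¹ = [[1, 1], [7/5, 6/5]].
Y = Q⁻¹S = [[1, 1], [7/5, 6/5]] · [[43, -37], [-46, 39]] = [[-3, 2], [5, -5]].

Y = [[-3, 2], [5, -5]]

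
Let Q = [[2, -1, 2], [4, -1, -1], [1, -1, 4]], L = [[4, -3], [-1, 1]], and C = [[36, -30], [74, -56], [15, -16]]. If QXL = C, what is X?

X = [[3, -1], [-4, 2], [-2, -4]]

Left-multiply by Q⁻¹ and right-multiply by L⁻¹: X = Q⁻¹CL⁻¹.
det Q = 1; the adjugate gives Q⁻¹ = [[-5, 2, 3], [-17, 6, 10], [-3, 1, 2]].
det L = 1; the adjugate gives L⁻¹ = [[1, 3], [1, 4]].
Q⁻¹C = [[13, -10], [-18, 14], [-4, 2]].
X = (Q⁻¹C)L⁻¹ = [[3, -1], [-4, 2], [-2, -4]].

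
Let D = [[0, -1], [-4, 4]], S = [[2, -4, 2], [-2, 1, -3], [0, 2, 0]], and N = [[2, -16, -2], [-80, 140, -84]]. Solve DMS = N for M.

M = [[4, -5, 1], [-5, -4, 0]]

M = D⁻¹NS⁻¹ (apply D⁻¹ on the left and S⁻¹ on the right).
det D = -4; the adjugate gives D⁻¹ = [[-1, -1/4], [-1, 0]].
det S = 4, so S⁻¹ = [[3/2, 1, 5/2], [0, 0, 1/2], [-1, -1, -3/2]].
D⁻¹N = [[18, -19, 23], [-2, 16, 2]].
M = (D⁻¹N)S⁻¹ = [[4, -5, 1], [-5, -4, 0]].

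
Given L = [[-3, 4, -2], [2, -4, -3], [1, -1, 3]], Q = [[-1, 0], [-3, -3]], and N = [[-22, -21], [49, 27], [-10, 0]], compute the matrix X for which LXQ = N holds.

X = [[1, -3], [3, 0], [4, 1]]

X = L⁻¹NQ⁻¹ (apply L⁻¹ on the left and Q⁻¹ on the right).
det L = 5, so L⁻¹ = [[-3, -2, -4], [-9/5, -7/5, -13/5], [2/5, 1/5, 4/5]].
det Q = 3; the adjugate gives Q⁻¹ = [[-1, 0], [1, -1/3]].
L⁻¹N = [[8, 9], [-3, 0], [-7, -3]].
X = (L⁻¹N)Q⁻¹ = [[1, -3], [3, 0], [4, 1]].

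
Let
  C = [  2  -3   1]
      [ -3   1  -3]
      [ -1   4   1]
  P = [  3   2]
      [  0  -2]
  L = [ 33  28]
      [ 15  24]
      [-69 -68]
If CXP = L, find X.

Isolating X: multiply by C⁻¹ from the left and P⁻¹ from the right, so X = C⁻¹LP⁻¹.
det C = -3, so C⁻¹ = [[-13/3, -7/3, -8/3], [-2, -1, -1], [11/3, 5/3, 7/3]].
det P = -6; the adjugate gives P⁻¹ = [[1/3, 1/3], [0, -1/2]].
C⁻¹L = [[6, 4], [-12, -12], [-15, -16]].
X = (C⁻¹L)P⁻¹ = [[2, 0], [-4, 2], [-5, 3]].

X = [[2, 0], [-4, 2], [-5, 3]]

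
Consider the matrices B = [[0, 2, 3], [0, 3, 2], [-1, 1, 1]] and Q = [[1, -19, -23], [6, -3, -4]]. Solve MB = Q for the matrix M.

Right-multiplying both sides by B⁻¹ gives M = QB⁻¹.
det B = 5, so B⁻¹ = [[1/5, 1/5, -1], [-2/5, 3/5, 0], [3/5, -2/5, 0]].
M = QB⁻¹ = [[1, -19, -23], [6, -3, -4]] · [[1/5, 1/5, -1], [-2/5, 3/5, 0], [3/5, -2/5, 0]] = [[-6, -2, -1], [0, 1, -6]].

M = [[-6, -2, -1], [0, 1, -6]]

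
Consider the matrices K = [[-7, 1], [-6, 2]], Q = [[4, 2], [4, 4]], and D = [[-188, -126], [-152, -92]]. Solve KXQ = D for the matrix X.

Isolating X: multiply by K⁻¹ from the left and Q⁻¹ from the right, so X = K⁻¹DQ⁻¹.
K has determinant -8; K⁻¹ = [[-1/4, 1/8], [-3/4, 7/8]].
Q has determinant 8; Q⁻¹ = [[1/2, -1/4], [-1/2, 1/2]].
K⁻¹D = [[28, 20], [8, 14]].
X = (K⁻¹D)Q⁻¹ = [[4, 3], [-3, 5]].

X = [[4, 3], [-3, 5]]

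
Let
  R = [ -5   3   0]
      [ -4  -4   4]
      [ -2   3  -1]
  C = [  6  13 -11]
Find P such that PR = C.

P = [[4, -4, -5]]

Since R sits to the right of P, P = CR⁻¹.
det R = 4; the adjugate gives R⁻¹ = [[-2, 3/4, 3], [-3, 5/4, 5], [-5, 9/4, 8]].
P = CR⁻¹ = [[6, 13, -11]] · [[-2, 3/4, 3], [-3, 5/4, 5], [-5, 9/4, 8]] = [[4, -4, -5]].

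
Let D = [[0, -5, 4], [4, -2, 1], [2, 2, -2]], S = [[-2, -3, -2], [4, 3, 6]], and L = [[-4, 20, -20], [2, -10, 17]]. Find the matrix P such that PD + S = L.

PD = L − S = [[-2, 23, -18], [-2, -13, 11]].
Right-multiplying both sides by D⁻¹ gives P = (L − S)D⁻¹.
D has determinant -2; D⁻¹ = [[-1, 1, -3/2], [-5, 4, -8], [-6, 5, -10]].
P = (L − S)D⁻¹ = [[-5, 0, -1], [1, 1, -3]].

P = [[-5, 0, -1], [1, 1, -3]]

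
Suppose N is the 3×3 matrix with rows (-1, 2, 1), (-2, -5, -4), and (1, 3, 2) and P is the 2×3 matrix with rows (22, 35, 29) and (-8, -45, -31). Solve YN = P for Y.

Y = [[-5, -6, 5], [-5, 4, -5]]

N is on the right of Y, so right-multiply by N⁻¹: Y = PN⁻¹.
det N = -3; the adjugate gives N⁻¹ = [[-2/3, 1/3, 1], [0, 1, 2], [1/3, -5/3, -3]].
Y = PN⁻¹ = [[22, 35, 29], [-8, -45, -31]] · [[-2/3, 1/3, 1], [0, 1, 2], [1/3, -5/3, -3]] = [[-5, -6, 5], [-5, 4, -5]].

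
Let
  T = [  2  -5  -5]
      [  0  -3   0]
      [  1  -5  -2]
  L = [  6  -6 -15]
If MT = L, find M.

M = [[3, -3, 0]]

Right-multiplying both sides by T⁻¹ gives M = LT⁻¹.
det T = -3; the adjugate gives T⁻¹ = [[-2, -5, 5], [0, -1/3, 0], [-1, -5/3, 2]].
M = LT⁻¹ = [[6, -6, -15]] · [[-2, -5, 5], [0, -1/3, 0], [-1, -5/3, 2]] = [[3, -3, 0]].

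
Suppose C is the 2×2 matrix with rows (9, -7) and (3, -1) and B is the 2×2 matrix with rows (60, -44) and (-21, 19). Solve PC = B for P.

P = [[6, 2], [-3, 2]]

C is on the right of P, so right-multiply by C⁻¹: P = BC⁻¹.
det C = 12; the adjugate gives C⁻¹ = [[-1/12, 7/12], [-1/4, 3/4]].
P = BC⁻¹ = [[60, -44], [-21, 19]] · [[-1/12, 7/12], [-1/4, 3/4]] = [[6, 2], [-3, 2]].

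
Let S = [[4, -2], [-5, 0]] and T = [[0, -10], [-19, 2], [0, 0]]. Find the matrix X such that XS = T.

X = [[5, 4], [-1, 3], [0, 0]]

S is on the right of X, so right-multiply by S⁻¹: X = TS⁻¹.
det S = -10, so S⁻¹ = [[0, -1/5], [-1/2, -2/5]].
X = TS⁻¹ = [[0, -10], [-19, 2], [0, 0]] · [[0, -1/5], [-1/2, -2/5]] = [[5, 4], [-1, 3], [0, 0]].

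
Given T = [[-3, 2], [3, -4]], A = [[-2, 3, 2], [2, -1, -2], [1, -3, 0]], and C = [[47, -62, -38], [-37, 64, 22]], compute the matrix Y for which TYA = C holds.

Y = [[4, -5, -1], [2, -2, 3]]

Isolating Y: multiply by T⁻¹ from the left and A⁻¹ from the right, so Y = T⁻¹CA⁻¹.
T has determinant 6; T⁻¹ = [[-2/3, -1/3], [-1/2, -1/2]].
det A = -4, so A⁻¹ = [[3/2, 3/2, 1], [1/2, 1/2, 0], [5/4, 3/4, 1]].
T⁻¹C = [[-19, 20, 18], [-5, -1, 8]].
Y = (T⁻¹C)A⁻¹ = [[4, -5, -1], [2, -2, 3]].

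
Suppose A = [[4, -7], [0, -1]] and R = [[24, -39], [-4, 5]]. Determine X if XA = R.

X = [[6, -3], [-1, 2]]

Since A sits to the right of X, X = RA⁻¹.
det A = -4; the adjugate gives A⁻¹ = [[1/4, -7/4], [0, -1]].
X = RA⁻¹ = [[24, -39], [-4, 5]] · [[1/4, -7/4], [0, -1]] = [[6, -3], [-1, 2]].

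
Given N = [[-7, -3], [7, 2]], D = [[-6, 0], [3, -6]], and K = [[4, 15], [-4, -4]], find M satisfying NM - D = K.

M = [[-1, 0], [3, -5]]

NM = K + D = [[-2, 15], [-1, -10]].
Left-multiplying both sides by N⁻¹ gives M = N⁻¹(K + D).
det N = 7, so N⁻¹ = [[2/7, 3/7], [-1, -1]].
M = N⁻¹(K + D) = [[-1, 0], [3, -5]].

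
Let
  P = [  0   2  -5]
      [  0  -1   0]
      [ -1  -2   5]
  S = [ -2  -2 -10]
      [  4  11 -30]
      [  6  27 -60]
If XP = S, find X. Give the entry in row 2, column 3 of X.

-4

Since P sits to the right of X, X = SP⁻¹.
det P = 5; the adjugate gives P⁻¹ = [[-1, 0, -1], [0, -1, 0], [-1/5, -2/5, 0]].
X = SP⁻¹ = [[-2, -2, -10], [4, 11, -30], [6, 27, -60]] · [[-1, 0, -1], [0, -1, 0], [-1/5, -2/5, 0]] = [[4, 6, 2], [2, 1, -4], [6, -3, -6]].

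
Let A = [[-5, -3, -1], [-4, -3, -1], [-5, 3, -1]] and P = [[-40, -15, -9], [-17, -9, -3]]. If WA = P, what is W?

Since A sits to the right of W, W = PA⁻¹.
det A = -6; the adjugate gives A⁻¹ = [[-1, 1, 0], [-1/6, 0, 1/6], [9/2, -5, -1/2]].
W = PA⁻¹ = [[-40, -15, -9], [-17, -9, -3]] · [[-1, 1, 0], [-1/6, 0, 1/6], [9/2, -5, -1/2]] = [[2, 5, 2], [5, -2, 0]].

W = [[2, 5, 2], [5, -2, 0]]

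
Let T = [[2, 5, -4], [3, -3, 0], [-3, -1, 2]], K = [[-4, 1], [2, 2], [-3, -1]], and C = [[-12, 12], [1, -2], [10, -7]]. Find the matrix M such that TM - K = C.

TM = C + K = [[-16, 13], [3, 0], [7, -8]].
Since T multiplies M on the left, M = T⁻¹(C + K).
det T = 6; the adjugate gives T⁻¹ = [[-1, -1, -2], [-1, -4/3, -2], [-2, -13/6, -7/2]].
M = T⁻¹(C + K) = [[-1, 3], [-2, 3], [1, 2]].

M = [[-1, 3], [-2, 3], [1, 2]]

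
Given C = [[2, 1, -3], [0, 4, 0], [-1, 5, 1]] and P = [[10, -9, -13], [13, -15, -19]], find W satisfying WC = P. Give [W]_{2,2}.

Since C sits to the right of W, W = PC⁻¹.
det C = -4; the adjugate gives C⁻¹ = [[-1, 4, -3], [0, 1/4, 0], [-1, 11/4, -2]].
W = PC⁻¹ = [[10, -9, -13], [13, -15, -19]] · [[-1, 4, -3], [0, 1/4, 0], [-1, 11/4, -2]] = [[3, 2, -4], [6, -4, -1]].

-4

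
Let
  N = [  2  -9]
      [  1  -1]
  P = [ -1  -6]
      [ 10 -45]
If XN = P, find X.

X = [[1, -3], [5, 0]]

Right-multiplying both sides by N⁻¹ gives X = PN⁻¹.
det N = 7; the adjugate gives N⁻¹ = [[-1/7, 9/7], [-1/7, 2/7]].
X = PN⁻¹ = [[-1, -6], [10, -45]] · [[-1/7, 9/7], [-1/7, 2/7]] = [[1, -3], [5, 0]].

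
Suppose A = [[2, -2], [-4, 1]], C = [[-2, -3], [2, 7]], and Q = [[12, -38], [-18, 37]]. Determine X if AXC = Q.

Isolating X: multiply by A⁻¹ from the left and C⁻¹ from the right, so X = A⁻¹QC⁻¹.
A has determinant -6; A⁻¹ = [[-1/6, -1/3], [-2/3, -1/3]].
det C = -8; the adjugate gives C⁻¹ = [[-7/8, -3/8], [1/4, 1/4]].
A⁻¹Q = [[4, -6], [-2, 13]].
X = (A⁻¹Q)C⁻¹ = [[-5, -3], [5, 4]].

X = [[-5, -3], [5, 4]]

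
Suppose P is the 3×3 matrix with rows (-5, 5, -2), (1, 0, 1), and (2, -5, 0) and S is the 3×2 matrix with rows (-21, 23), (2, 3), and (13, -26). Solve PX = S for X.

Since P multiplies X on the left, X = P⁻¹S.
P has determinant -5; P⁻¹ = [[-1, -2, -1], [-2/5, -4/5, -3/5], [1, 3, 1]].
X = P⁻¹S = [[-1, -2, -1], [-2/5, -4/5, -3/5], [1, 3, 1]] · [[-21, 23], [2, 3], [13, -26]] = [[4, -3], [-1, 4], [-2, 6]].

X = [[4, -3], [-1, 4], [-2, 6]]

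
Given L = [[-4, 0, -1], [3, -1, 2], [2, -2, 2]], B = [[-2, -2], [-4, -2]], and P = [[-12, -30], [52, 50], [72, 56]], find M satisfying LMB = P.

M = L⁻¹PB⁻¹ (apply L⁻¹ on the left and B⁻¹ on the right).
det L = -4, so L⁻¹ = [[-1/2, -1/2, 1/4], [1/2, 3/2, -5/4], [1, 2, -1]].
det B = -4, so B⁻¹ = [[1/2, -1/2], [-1, 1/2]].
L⁻¹P = [[-2, 4], [-18, -10], [20, 14]].
M = (L⁻¹P)B⁻¹ = [[-5, 3], [1, 4], [-4, -3]].

M = [[-5, 3], [1, 4], [-4, -3]]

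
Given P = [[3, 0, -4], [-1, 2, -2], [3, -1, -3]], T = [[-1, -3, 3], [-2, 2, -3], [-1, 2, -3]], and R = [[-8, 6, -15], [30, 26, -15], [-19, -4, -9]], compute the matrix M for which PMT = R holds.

M = [[4, 1, 2], [-4, 1, -5], [2, 2, -2]]

Isolating M: multiply by P⁻¹ from the left and T⁻¹ from the right, so M = P⁻¹RT⁻¹.
P has determinant -4; P⁻¹ = [[2, -1, -2], [9/4, -3/4, -5/2], [5/4, -3/4, -3/2]].
det T = 3; the adjugate gives T⁻¹ = [[0, -1, 1], [-1, 2, -3], [-2/3, 5/3, -8/3]].
P⁻¹R = [[-8, -6, 3], [7, 4, 0], [-4, -6, 6]].
M = (P⁻¹R)T⁻¹ = [[4, 1, 2], [-4, 1, -5], [2, 2, -2]].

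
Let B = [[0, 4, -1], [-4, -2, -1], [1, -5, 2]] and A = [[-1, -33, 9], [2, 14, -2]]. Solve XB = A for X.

X = [[-4, 1, 3], [6, 0, 2]]

Right-multiplying both sides by B⁻¹ gives X = AB⁻¹.
det B = 6, so B⁻¹ = [[-3/2, -1/2, -1], [7/6, 1/6, 2/3], [11/3, 2/3, 8/3]].
X = AB⁻¹ = [[-1, -33, 9], [2, 14, -2]] · [[-3/2, -1/2, -1], [7/6, 1/6, 2/3], [11/3, 2/3, 8/3]] = [[-4, 1, 3], [6, 0, 2]].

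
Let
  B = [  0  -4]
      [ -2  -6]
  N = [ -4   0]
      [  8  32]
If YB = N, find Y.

Y = [[-3, 2], [-2, -4]]

Since B sits to the right of Y, Y = NB⁻¹.
det B = -8; the adjugate gives B⁻¹ = [[3/4, -1/2], [-1/4, 0]].
Y = NB⁻¹ = [[-4, 0], [8, 32]] · [[3/4, -1/2], [-1/4, 0]] = [[-3, 2], [-2, -4]].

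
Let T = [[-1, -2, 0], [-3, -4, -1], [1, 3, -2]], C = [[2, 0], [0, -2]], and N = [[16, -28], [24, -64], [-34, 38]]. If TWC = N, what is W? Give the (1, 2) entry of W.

W = T⁻¹NC⁻¹ (apply T⁻¹ on the left and C⁻¹ on the right).
det T = 3, so T⁻¹ = [[11/3, -4/3, 2/3], [-7/3, 2/3, -1/3], [-5/3, 1/3, -2/3]].
C has determinant -4; C⁻¹ = [[1/2, 0], [0, -1/2]].
T⁻¹N = [[4, 8], [-10, 10], [4, 0]].
W = (T⁻¹N)C⁻¹ = [[2, -4], [-5, -5], [2, 0]].

-4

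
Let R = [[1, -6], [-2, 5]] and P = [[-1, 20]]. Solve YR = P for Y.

Y = [[-5, -2]]

Right-multiplying both sides by R⁻¹ gives Y = PR⁻¹.
det R = -7, so R⁻¹ = [[-5/7, -6/7], [-2/7, -1/7]].
Y = PR⁻¹ = [[-1, 20]] · [[-5/7, -6/7], [-2/7, -1/7]] = [[-5, -2]].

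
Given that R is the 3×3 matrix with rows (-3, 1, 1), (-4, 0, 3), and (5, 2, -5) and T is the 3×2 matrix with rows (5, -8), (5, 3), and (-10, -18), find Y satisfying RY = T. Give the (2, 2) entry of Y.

R is on the left of Y, so left-multiply by R⁻¹: Y = R⁻¹T.
det R = 5; the adjugate gives R⁻¹ = [[-6/5, 7/5, 3/5], [-1, 2, 1], [-8/5, 11/5, 4/5]].
Y = R⁻¹T = [[-6/5, 7/5, 3/5], [-1, 2, 1], [-8/5, 11/5, 4/5]] · [[5, -8], [5, 3], [-10, -18]] = [[-5, 3], [-5, -4], [-5, 5]].

-4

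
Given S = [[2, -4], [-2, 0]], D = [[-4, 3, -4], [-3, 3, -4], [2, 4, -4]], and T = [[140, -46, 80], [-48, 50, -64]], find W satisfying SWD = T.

Left-multiply by S⁻¹ and right-multiply by D⁻¹: W = S⁻¹TD⁻¹.
S has determinant -8; S⁻¹ = [[0, -1/2], [-1/4, -1/4]].
det D = -4, so D⁻¹ = [[-1, 1, 0], [5, -6, 1], [9/2, -11/2, 3/4]].
S⁻¹T = [[24, -25, 32], [-23, -1, -4]].
W = (S⁻¹T)D⁻¹ = [[-5, -2, -1], [0, 5, -4]].

W = [[-5, -2, -1], [0, 5, -4]]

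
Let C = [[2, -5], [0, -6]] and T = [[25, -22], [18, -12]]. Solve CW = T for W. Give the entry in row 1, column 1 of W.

5

Left-multiplying both sides by C⁻¹ gives W = C⁻¹T.
det C = -12; the adjugate gives C⁻¹ = [[1/2, -5/12], [0, -1/6]].
W = C⁻¹T = [[1/2, -5/12], [0, -1/6]] · [[25, -22], [18, -12]] = [[5, -6], [-3, 2]].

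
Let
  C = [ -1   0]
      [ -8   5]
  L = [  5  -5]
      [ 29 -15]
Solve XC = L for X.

Since C sits to the right of X, X = LC⁻¹.
det C = -5; the adjugate gives C⁻¹ = [[-1, 0], [-8/5, 1/5]].
X = LC⁻¹ = [[5, -5], [29, -15]] · [[-1, 0], [-8/5, 1/5]] = [[3, -1], [-5, -3]].

X = [[3, -1], [-5, -3]]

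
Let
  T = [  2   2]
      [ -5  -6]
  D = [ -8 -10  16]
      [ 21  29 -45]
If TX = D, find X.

X = [[-3, -1, 3], [-1, -4, 5]]

Left-multiplying both sides by T⁻¹ gives X = T⁻¹D.
T has determinant -2; T⁻¹ = [[3, 1], [-5/2, -1]].
X = T⁻¹D = [[3, 1], [-5/2, -1]] · [[-8, -10, 16], [21, 29, -45]] = [[-3, -1, 3], [-1, -4, 5]].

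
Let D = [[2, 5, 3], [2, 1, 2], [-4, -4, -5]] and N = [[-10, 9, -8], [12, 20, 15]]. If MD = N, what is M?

M = [[5, -4, 3], [4, 4, 1]]

D is on the right of M, so right-multiply by D⁻¹: M = ND⁻¹.
det D = 4, so D⁻¹ = [[3/4, 13/4, 7/4], [1/2, 1/2, 1/2], [-1, -3, -2]].
M = ND⁻¹ = [[-10, 9, -8], [12, 20, 15]] · [[3/4, 13/4, 7/4], [1/2, 1/2, 1/2], [-1, -3, -2]] = [[5, -4, 3], [4, 4, 1]].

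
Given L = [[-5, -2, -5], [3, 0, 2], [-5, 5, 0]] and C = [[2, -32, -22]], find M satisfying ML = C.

L is on the right of M, so right-multiply by L⁻¹: M = CL⁻¹.
det L = -5; the adjugate gives L⁻¹ = [[2, 5, 4/5], [2, 5, 1], [-3, -7, -6/5]].
M = CL⁻¹ = [[2, -32, -22]] · [[2, 5, 4/5], [2, 5, 1], [-3, -7, -6/5]] = [[6, 4, -4]].

M = [[6, 4, -4]]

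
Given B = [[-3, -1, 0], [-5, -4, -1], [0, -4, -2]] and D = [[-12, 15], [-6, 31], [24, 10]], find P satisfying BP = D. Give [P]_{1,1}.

Left-multiplying both sides by B⁻¹ gives P = B⁻¹D.
det B = -2; the adjugate gives B⁻¹ = [[-2, 1, -1/2], [5, -3, 3/2], [-10, 6, -7/2]].
P = B⁻¹D = [[-2, 1, -1/2], [5, -3, 3/2], [-10, 6, -7/2]] · [[-12, 15], [-6, 31], [24, 10]] = [[6, -4], [-6, -3], [0, 1]].

6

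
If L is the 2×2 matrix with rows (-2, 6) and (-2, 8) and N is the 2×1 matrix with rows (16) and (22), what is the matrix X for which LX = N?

L is on the left of X, so left-multiply by L⁻¹: X = L⁻¹N.
det L = -4, so L⁻¹ = [[-2, 3/2], [-1/2, 1/2]].
X = L⁻¹N = [[-2, 3/2], [-1/2, 1/2]] · [[16], [22]] = [[1], [3]].

X = [[1], [3]]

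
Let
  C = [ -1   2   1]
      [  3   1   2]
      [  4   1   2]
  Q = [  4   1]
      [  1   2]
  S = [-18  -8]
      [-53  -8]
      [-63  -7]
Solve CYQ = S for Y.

Isolating Y: multiply by C⁻¹ from the left and Q⁻¹ from the right, so Y = C⁻¹SQ⁻¹.
C has determinant 3; C⁻¹ = [[0, -1, 1], [2/3, -2, 5/3], [-1/3, 3, -7/3]].
Q has determinant 7; Q⁻¹ = [[2/7, -1/7], [-1/7, 4/7]].
C⁻¹S = [[-10, 1], [-11, -1], [-6, -5]].
Y = (C⁻¹S)Q⁻¹ = [[-3, 2], [-3, 1], [-1, -2]].

Y = [[-3, 2], [-3, 1], [-1, -2]]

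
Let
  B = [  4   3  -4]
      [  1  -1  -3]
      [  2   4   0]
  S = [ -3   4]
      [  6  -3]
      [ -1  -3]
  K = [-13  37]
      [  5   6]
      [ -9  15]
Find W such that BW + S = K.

W = [[0, 3], [-2, 3], [1, -3]]

BW = K − S = [[-10, 33], [-1, 9], [-8, 18]].
Left-multiplying both sides by B⁻¹ gives W = B⁻¹(K − S).
B has determinant 6; B⁻¹ = [[2, -8/3, -13/6], [-1, 4/3, 4/3], [1, -5/3, -7/6]].
W = B⁻¹(K − S) = [[0, 3], [-2, 3], [1, -3]].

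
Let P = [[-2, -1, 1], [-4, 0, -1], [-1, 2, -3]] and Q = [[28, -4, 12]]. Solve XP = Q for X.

Since P sits to the right of X, X = QP⁻¹.
P has determinant -1; P⁻¹ = [[-2, 1, -1], [11, -7, 6], [8, -5, 4]].
X = QP⁻¹ = [[28, -4, 12]] · [[-2, 1, -1], [11, -7, 6], [8, -5, 4]] = [[-4, -4, -4]].

X = [[-4, -4, -4]]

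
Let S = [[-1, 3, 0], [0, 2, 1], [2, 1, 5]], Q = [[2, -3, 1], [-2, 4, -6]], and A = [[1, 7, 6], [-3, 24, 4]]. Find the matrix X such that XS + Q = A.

X = [[3, 0, 1], [3, 5, 1]]

XS = A − Q = [[-1, 10, 5], [-1, 20, 10]].
S is on the right of X, so right-multiply by S⁻¹: X = (A − Q)S⁻¹.
det S = -3, so S⁻¹ = [[-3, 5, -1], [-2/3, 5/3, -1/3], [4/3, -7/3, 2/3]].
X = (A − Q)S⁻¹ = [[3, 0, 1], [3, 5, 1]].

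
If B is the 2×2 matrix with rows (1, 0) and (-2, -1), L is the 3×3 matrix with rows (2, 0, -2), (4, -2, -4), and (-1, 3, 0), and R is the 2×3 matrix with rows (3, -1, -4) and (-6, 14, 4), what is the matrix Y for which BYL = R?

Y = [[-2, 2, 1], [-2, 0, -4]]

Isolating Y: multiply by B⁻¹ from the left and L⁻¹ from the right, so Y = B⁻¹RL⁻¹.
B has determinant -1; B⁻¹ = [[1, 0], [-2, -1]].
L has determinant 4; L⁻¹ = [[3, -3/2, -1], [1, -1/2, 0], [5/2, -3/2, -1]].
B⁻¹R = [[3, -1, -4], [0, -12, 4]].
Y = (B⁻¹R)L⁻¹ = [[-2, 2, 1], [-2, 0, -4]].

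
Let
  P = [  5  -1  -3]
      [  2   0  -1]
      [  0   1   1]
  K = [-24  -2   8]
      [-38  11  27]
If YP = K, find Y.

Right-multiplying both sides by P⁻¹ gives Y = KP⁻¹.
P has determinant 1; P⁻¹ = [[1, -2, 1], [-2, 5, -1], [2, -5, 2]].
Y = KP⁻¹ = [[-24, -2, 8], [-38, 11, 27]] · [[1, -2, 1], [-2, 5, -1], [2, -5, 2]] = [[-4, -2, -6], [-6, -4, 5]].

Y = [[-4, -2, -6], [-6, -4, 5]]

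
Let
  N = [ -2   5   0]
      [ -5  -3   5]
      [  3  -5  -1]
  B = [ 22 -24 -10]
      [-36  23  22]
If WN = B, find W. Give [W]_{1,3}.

0

Right-multiplying both sides by N⁻¹ gives W = BN⁻¹.
N has determinant -6; N⁻¹ = [[-14/3, -5/6, -25/6], [-5/3, -1/3, -5/3], [-17/3, -5/6, -31/6]].
W = BN⁻¹ = [[22, -24, -10], [-36, 23, 22]] · [[-14/3, -5/6, -25/6], [-5/3, -1/3, -5/3], [-17/3, -5/6, -31/6]] = [[-6, -2, 0], [5, 4, -2]].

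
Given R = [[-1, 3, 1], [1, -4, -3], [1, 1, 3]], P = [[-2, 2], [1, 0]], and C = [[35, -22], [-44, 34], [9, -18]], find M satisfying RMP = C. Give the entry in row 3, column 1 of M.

Isolating M: multiply by R⁻¹ from the left and P⁻¹ from the right, so M = R⁻¹CP⁻¹.
det R = -4, so R⁻¹ = [[9/4, 2, 5/4], [3/2, 1, 1/2], [-5/4, -1, -1/4]].
P has determinant -2; P⁻¹ = [[0, 1], [1/2, 1]].
R⁻¹C = [[2, -4], [13, -8], [-2, -2]].
M = (R⁻¹C)P⁻¹ = [[-2, -2], [-4, 5], [-1, -4]].

-1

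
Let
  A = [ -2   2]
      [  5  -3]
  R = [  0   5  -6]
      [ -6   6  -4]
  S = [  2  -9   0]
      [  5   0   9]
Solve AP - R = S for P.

P = [[1, 0, -2], [2, -2, -5]]

AP = S + R = [[2, -4, -6], [-1, 6, 5]].
Left-multiplying both sides by A⁻¹ gives P = A⁻¹(S + R).
det A = -4; the adjugate gives A⁻¹ = [[3/4, 1/2], [5/4, 1/2]].
P = A⁻¹(S + R) = [[1, 0, -2], [2, -2, -5]].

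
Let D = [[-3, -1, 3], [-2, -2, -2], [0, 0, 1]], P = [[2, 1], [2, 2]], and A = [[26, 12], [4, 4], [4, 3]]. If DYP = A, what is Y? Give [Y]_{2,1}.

4

Y = D⁻¹AP⁻¹ (apply D⁻¹ on the left and P⁻¹ on the right).
D has determinant 4; D⁻¹ = [[-1/2, 1/4, 2], [1/2, -3/4, -3], [0, 0, 1]].
P has determinant 2; P⁻¹ = [[1, -1/2], [-1, 1]].
D⁻¹A = [[-4, 1], [-2, -6], [4, 3]].
Y = (D⁻¹A)P⁻¹ = [[-5, 3], [4, -5], [1, 1]].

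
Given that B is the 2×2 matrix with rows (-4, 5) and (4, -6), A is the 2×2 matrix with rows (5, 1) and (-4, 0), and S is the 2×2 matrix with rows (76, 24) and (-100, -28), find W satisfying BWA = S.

W = B⁻¹SA⁻¹ (apply B⁻¹ on the left and A⁻¹ on the right).
det B = 4, so B⁻¹ = [[-3/2, -5/4], [-1, -1]].
det A = 4, so A⁻¹ = [[0, -1/4], [1, 5/4]].
B⁻¹S = [[11, -1], [24, 4]].
W = (B⁻¹S)A⁻¹ = [[-1, -4], [4, -1]].

W = [[-1, -4], [4, -1]]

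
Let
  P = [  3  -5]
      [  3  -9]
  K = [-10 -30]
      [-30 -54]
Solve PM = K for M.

P is on the left of M, so left-multiply by P⁻¹: M = P⁻¹K.
det P = -12, so P⁻¹ = [[3/4, -5/12], [1/4, -1/4]].
M = P⁻¹K = [[3/4, -5/12], [1/4, -1/4]] · [[-10, -30], [-30, -54]] = [[5, 0], [5, 6]].

M = [[5, 0], [5, 6]]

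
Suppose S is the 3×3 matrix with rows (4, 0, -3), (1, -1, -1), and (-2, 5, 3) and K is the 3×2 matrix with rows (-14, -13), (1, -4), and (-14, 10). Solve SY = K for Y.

Left-multiplying both sides by S⁻¹ gives Y = S⁻¹K.
S has determinant -1; S⁻¹ = [[-2, 15, 3], [1, -6, -1], [-3, 20, 4]].
Y = S⁻¹K = [[-2, 15, 3], [1, -6, -1], [-3, 20, 4]] · [[-14, -13], [1, -4], [-14, 10]] = [[1, -4], [-6, 1], [6, -1]].

Y = [[1, -4], [-6, 1], [6, -1]]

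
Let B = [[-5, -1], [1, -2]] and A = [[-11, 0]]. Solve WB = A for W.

Right-multiplying both sides by B⁻¹ gives W = AB⁻¹.
det B = 11, so B⁻¹ = [[-2/11, 1/11], [-1/11, -5/11]].
W = AB⁻¹ = [[-11, 0]] · [[-2/11, 1/11], [-1/11, -5/11]] = [[2, -1]].

W = [[2, -1]]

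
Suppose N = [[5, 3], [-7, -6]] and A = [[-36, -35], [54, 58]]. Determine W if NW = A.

W = [[-6, -4], [-2, -5]]

Since N multiplies W on the left, W = N⁻¹A.
N has determinant -9; N⁻¹ = [[2/3, 1/3], [-7/9, -5/9]].
W = N⁻¹A = [[2/3, 1/3], [-7/9, -5/9]] · [[-36, -35], [54, 58]] = [[-6, -4], [-2, -5]].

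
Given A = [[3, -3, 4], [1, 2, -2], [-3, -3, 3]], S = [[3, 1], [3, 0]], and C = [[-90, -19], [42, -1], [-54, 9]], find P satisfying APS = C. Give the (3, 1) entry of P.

2

Isolating P: multiply by A⁻¹ from the left and S⁻¹ from the right, so P = A⁻¹CS⁻¹.
A has determinant 3; A⁻¹ = [[0, -1, -2/3], [1, 7, 10/3], [1, 6, 3]].
det S = -3; the adjugate gives S⁻¹ = [[0, 1/3], [1, -1]].
A⁻¹C = [[-6, -5], [24, 4], [0, 2]].
P = (A⁻¹C)S⁻¹ = [[-5, 3], [4, 4], [2, -2]].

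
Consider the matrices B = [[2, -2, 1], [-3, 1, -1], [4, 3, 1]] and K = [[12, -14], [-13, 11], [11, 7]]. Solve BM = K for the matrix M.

M = [[2, -2], [-1, 5], [6, 0]]

Since B multiplies M on the left, M = B⁻¹K.
det B = -3, so B⁻¹ = [[-4/3, -5/3, -1/3], [1/3, 2/3, 1/3], [13/3, 14/3, 4/3]].
M = B⁻¹K = [[-4/3, -5/3, -1/3], [1/3, 2/3, 1/3], [13/3, 14/3, 4/3]] · [[12, -14], [-13, 11], [11, 7]] = [[2, -2], [-1, 5], [6, 0]].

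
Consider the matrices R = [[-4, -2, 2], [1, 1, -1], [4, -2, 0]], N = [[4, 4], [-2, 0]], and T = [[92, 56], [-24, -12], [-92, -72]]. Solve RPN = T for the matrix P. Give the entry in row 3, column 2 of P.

-2

P = R⁻¹TN⁻¹ (apply R⁻¹ on the left and N⁻¹ on the right).
det R = 4, so R⁻¹ = [[-1/2, -1, 0], [-1, -2, -1/2], [-3/2, -4, -1/2]].
det N = 8; the adjugate gives N⁻¹ = [[0, -1/2], [1/4, 1/2]].
R⁻¹T = [[-22, -16], [2, 4], [4, 0]].
P = (R⁻¹T)N⁻¹ = [[-4, 3], [1, 1], [0, -2]].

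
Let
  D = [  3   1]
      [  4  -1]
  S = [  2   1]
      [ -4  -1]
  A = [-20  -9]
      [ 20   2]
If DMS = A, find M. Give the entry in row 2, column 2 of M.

4

M = D⁻¹AS⁻¹ (apply D⁻¹ on the left and S⁻¹ on the right).
det D = -7, so D⁻¹ = [[1/7, 1/7], [4/7, -3/7]].
det S = 2; the adjugate gives S⁻¹ = [[-1/2, -1/2], [2, 1]].
D⁻¹A = [[0, -1], [-20, -6]].
M = (D⁻¹A)S⁻¹ = [[-2, -1], [-2, 4]].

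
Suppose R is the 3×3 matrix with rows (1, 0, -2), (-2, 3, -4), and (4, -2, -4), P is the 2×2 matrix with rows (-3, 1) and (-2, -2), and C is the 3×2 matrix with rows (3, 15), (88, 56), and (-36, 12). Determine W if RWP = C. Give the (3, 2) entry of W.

W = R⁻¹CP⁻¹ (apply R⁻¹ on the left and P⁻¹ on the right).
det R = -4, so R⁻¹ = [[5, -1, -3/2], [6, -1, -2], [2, -1/2, -3/4]].
det P = 8, so P⁻¹ = [[-1/4, -1/8], [1/4, -3/8]].
R⁻¹C = [[-19, 1], [2, 10], [-11, -7]].
W = (R⁻¹C)P⁻¹ = [[5, 2], [2, -4], [1, 4]].

4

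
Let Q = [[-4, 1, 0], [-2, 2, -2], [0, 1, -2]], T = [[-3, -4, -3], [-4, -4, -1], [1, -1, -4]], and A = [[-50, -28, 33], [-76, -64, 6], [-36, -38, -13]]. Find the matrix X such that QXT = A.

X = [[-2, 1, 3], [2, 5, -4], [2, -3, -3]]

Left-multiply by Q⁻¹ and right-multiply by T⁻¹: X = Q⁻¹AT⁻¹.
det Q = 4; the adjugate gives Q⁻¹ = [[-1/2, 1/2, -1/2], [-1, 2, -2], [-1/2, 1, -3/2]].
det T = -1, so T⁻¹ = [[-15, 13, 8], [17, -15, -9], [-8, 7, 4]].
Q⁻¹A = [[5, 1, -7], [-30, -24, 5], [3, 7, 9]].
X = (Q⁻¹A)T⁻¹ = [[-2, 1, 3], [2, 5, -4], [2, -3, -3]].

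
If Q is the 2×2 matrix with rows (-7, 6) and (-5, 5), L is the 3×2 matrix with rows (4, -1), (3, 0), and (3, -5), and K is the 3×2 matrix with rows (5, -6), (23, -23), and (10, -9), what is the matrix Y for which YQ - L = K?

YQ = K + L = [[9, -7], [26, -23], [13, -14]].
Q is on the right of Y, so right-multiply by Q⁻¹: Y = (K + L)Q⁻¹.
Q has determinant -5; Q⁻¹ = [[-1, 6/5], [-1, 7/5]].
Y = (K + L)Q⁻¹ = [[-2, 1], [-3, -1], [1, -4]].

Y = [[-2, 1], [-3, -1], [1, -4]]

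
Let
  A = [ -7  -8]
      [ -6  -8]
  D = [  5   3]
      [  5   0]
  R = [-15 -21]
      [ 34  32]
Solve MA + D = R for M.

M = [[2, 1], [-5, 1]]

MA = R − D = [[-20, -24], [29, 32]].
Since A sits to the right of M, M = (R − D)A⁻¹.
det A = 8, so A⁻¹ = [[-1, 1], [3/4, -7/8]].
M = (R − D)A⁻¹ = [[2, 1], [-5, 1]].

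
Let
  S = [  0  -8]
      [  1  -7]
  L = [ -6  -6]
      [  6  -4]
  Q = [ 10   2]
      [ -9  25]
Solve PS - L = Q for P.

PS = Q + L = [[4, -4], [-3, 21]].
Since S sits to the right of P, P = (Q + L)S⁻¹.
S has determinant 8; S⁻¹ = [[-7/8, 1], [-1/8, 0]].
P = (Q + L)S⁻¹ = [[-3, 4], [0, -3]].

P = [[-3, 4], [0, -3]]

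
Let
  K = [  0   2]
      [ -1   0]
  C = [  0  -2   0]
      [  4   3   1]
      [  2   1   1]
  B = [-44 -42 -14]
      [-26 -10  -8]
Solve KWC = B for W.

W = [[4, 5, 3], [3, -4, -3]]

Left-multiply by K⁻¹ and right-multiply by C⁻¹: W = K⁻¹BC⁻¹.
det K = 2; the adjugate gives K⁻¹ = [[0, -1], [1/2, 0]].
C has determinant 4; C⁻¹ = [[1/2, 1/2, -1/2], [-1/2, 0, 0], [-1/2, -1, 2]].
K⁻¹B = [[26, 10, 8], [-22, -21, -7]].
W = (K⁻¹B)C⁻¹ = [[4, 5, 3], [3, -4, -3]].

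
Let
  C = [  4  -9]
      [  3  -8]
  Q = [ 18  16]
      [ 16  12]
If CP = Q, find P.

P = [[0, 4], [-2, 0]]

Since C multiplies P on the left, P = C⁻¹Q.
det C = -5, so C⁻¹ = [[8/5, -9/5], [3/5, -4/5]].
P = C⁻¹Q = [[8/5, -9/5], [3/5, -4/5]] · [[18, 16], [16, 12]] = [[0, 4], [-2, 0]].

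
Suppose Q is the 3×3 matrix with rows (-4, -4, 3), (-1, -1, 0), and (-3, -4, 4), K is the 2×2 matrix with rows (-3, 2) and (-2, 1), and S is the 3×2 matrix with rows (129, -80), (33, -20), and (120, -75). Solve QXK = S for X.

Left-multiply by Q⁻¹ and right-multiply by K⁻¹: X = Q⁻¹SK⁻¹.
det Q = 3; the adjugate gives Q⁻¹ = [[-4/3, 4/3, 1], [4/3, -7/3, -1], [1/3, -4/3, 0]].
det K = 1, so K⁻¹ = [[1, -2], [2, -3]].
Q⁻¹S = [[-8, 5], [-25, 15], [-1, 0]].
X = (Q⁻¹S)K⁻¹ = [[2, 1], [5, 5], [-1, 2]].

X = [[2, 1], [5, 5], [-1, 2]]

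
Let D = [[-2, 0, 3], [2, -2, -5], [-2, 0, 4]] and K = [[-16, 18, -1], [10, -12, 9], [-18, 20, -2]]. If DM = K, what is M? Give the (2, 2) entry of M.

D is on the left of M, so left-multiply by D⁻¹: M = D⁻¹K.
D has determinant 4; D⁻¹ = [[-2, 0, 3/2], [1/2, -1/2, -1], [-1, 0, 1]].
M = D⁻¹K = [[-2, 0, 3/2], [1/2, -1/2, -1], [-1, 0, 1]] · [[-16, 18, -1], [10, -12, 9], [-18, 20, -2]] = [[5, -6, -1], [5, -5, -3], [-2, 2, -1]].

-5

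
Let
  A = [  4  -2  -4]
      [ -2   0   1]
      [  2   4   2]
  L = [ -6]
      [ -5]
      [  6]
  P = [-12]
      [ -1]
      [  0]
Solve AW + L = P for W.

AW = P − L = [[-6], [4], [-6]].
A is on the left of W, so left-multiply by A⁻¹: W = A⁻¹(P − L).
A has determinant 4; A⁻¹ = [[-1, -3, -1/2], [3/2, 4, 1], [-2, -5, -1]].
W = A⁻¹(P − L) = [[-3], [1], [-2]].

W = [[-3], [1], [-2]]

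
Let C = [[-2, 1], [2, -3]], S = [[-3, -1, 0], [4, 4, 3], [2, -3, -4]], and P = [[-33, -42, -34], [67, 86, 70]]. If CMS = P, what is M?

Left-multiply by C⁻¹ and right-multiply by S⁻¹: M = C⁻¹PS⁻¹.
det C = 4, so C⁻¹ = [[-3/4, -1/4], [-1/2, -1/2]].
det S = -1, so S⁻¹ = [[7, 4, 3], [-22, -12, -9], [20, 11, 8]].
C⁻¹P = [[8, 10, 8], [-17, -22, -18]].
M = (C⁻¹P)S⁻¹ = [[-4, 0, -2], [5, -2, 3]].

M = [[-4, 0, -2], [5, -2, 3]]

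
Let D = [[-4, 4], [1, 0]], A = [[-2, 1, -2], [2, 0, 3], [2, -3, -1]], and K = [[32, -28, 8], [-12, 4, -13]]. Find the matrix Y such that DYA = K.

Y = [[1, -4, -1], [3, -1, 2]]

Isolating Y: multiply by D⁻¹ from the left and A⁻¹ from the right, so Y = D⁻¹KA⁻¹.
D has determinant -4; D⁻¹ = [[0, 1], [1/4, 1]].
det A = 2, so A⁻¹ = [[9/2, 7/2, 3/2], [4, 3, 1], [-3, -2, -1]].
D⁻¹K = [[-12, 4, -13], [-4, -3, -11]].
Y = (D⁻¹K)A⁻¹ = [[1, -4, -1], [3, -1, 2]].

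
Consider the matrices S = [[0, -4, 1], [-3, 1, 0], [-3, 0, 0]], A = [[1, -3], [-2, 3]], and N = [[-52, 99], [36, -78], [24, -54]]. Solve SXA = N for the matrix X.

X = S⁻¹NA⁻¹ (apply S⁻¹ on the left and A⁻¹ on the right).
det S = 3, so S⁻¹ = [[0, 0, -1/3], [0, 1, -1], [1, 4, -4]].
det A = -3, so A⁻¹ = [[-1, -1], [-2/3, -1/3]].
S⁻¹N = [[-8, 18], [12, -24], [-4, 3]].
X = (S⁻¹N)A⁻¹ = [[-4, 2], [4, -4], [2, 3]].

X = [[-4, 2], [4, -4], [2, 3]]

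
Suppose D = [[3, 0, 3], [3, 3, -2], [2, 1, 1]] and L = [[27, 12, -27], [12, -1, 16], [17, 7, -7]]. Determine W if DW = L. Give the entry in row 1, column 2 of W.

-1

D is on the left of W, so left-multiply by D⁻¹: W = D⁻¹L.
det D = 6; the adjugate gives D⁻¹ = [[5/6, 1/2, -3/2], [-7/6, -1/2, 5/2], [-1/2, -1/2, 3/2]].
W = D⁻¹L = [[5/6, 1/2, -3/2], [-7/6, -1/2, 5/2], [-1/2, -1/2, 3/2]] · [[27, 12, -27], [12, -1, 16], [17, 7, -7]] = [[3, -1, -4], [5, 4, 6], [6, 5, -5]].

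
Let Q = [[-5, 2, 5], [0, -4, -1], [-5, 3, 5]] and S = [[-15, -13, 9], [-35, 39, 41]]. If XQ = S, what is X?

X = [[-2, 6, 5], [6, -6, 1]]

Q is on the right of X, so right-multiply by Q⁻¹: X = SQ⁻¹.
Q has determinant -5; Q⁻¹ = [[17/5, -1, -18/5], [-1, 0, 1], [4, -1, -4]].
X = SQ⁻¹ = [[-15, -13, 9], [-35, 39, 41]] · [[17/5, -1, -18/5], [-1, 0, 1], [4, -1, -4]] = [[-2, 6, 5], [6, -6, 1]].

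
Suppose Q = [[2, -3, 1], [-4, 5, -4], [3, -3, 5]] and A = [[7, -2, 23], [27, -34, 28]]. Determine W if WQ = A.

W = [[-6, -1, 5], [5, -2, 3]]

Since Q sits to the right of W, W = AQ⁻¹.
Q has determinant -1; Q⁻¹ = [[-13, -12, -7], [-8, -7, -4], [3, 3, 2]].
W = AQ⁻¹ = [[7, -2, 23], [27, -34, 28]] · [[-13, -12, -7], [-8, -7, -4], [3, 3, 2]] = [[-6, -1, 5], [5, -2, 3]].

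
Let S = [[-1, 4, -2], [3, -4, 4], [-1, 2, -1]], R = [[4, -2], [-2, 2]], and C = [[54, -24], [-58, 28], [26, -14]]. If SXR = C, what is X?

Left-multiply by S⁻¹ and right-multiply by R⁻¹: X = S⁻¹CR⁻¹.
det S = -4, so S⁻¹ = [[1, 0, -2], [1/4, 1/4, 1/2], [-1/2, 1/2, 2]].
det R = 4; the adjugate gives R⁻¹ = [[1/2, 1/2], [1/2, 1]].
S⁻¹C = [[2, 4], [12, -6], [-4, -2]].
X = (S⁻¹C)R⁻¹ = [[3, 5], [3, 0], [-3, -4]].

X = [[3, 5], [3, 0], [-3, -4]]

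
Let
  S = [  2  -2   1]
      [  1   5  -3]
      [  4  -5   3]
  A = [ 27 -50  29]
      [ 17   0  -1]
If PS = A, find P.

Right-multiplying both sides by S⁻¹ gives P = AS⁻¹.
det S = 5, so S⁻¹ = [[0, 1/5, 1/5], [-3, 2/5, 7/5], [-5, 2/5, 12/5]].
P = AS⁻¹ = [[27, -50, 29], [17, 0, -1]] · [[0, 1/5, 1/5], [-3, 2/5, 7/5], [-5, 2/5, 12/5]] = [[5, -3, 5], [5, 3, 1]].

P = [[5, -3, 5], [5, 3, 1]]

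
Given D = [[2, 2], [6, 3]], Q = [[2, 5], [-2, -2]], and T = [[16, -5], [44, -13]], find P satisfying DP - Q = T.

P = [[5, -5], [4, 5]]

DP = T + Q = [[18, 0], [42, -15]].
D is on the left of P, so left-multiply by D⁻¹: P = D⁻¹(T + Q).
det D = -6, so D⁻¹ = [[-1/2, 1/3], [1, -1/3]].
P = D⁻¹(T + Q) = [[5, -5], [4, 5]].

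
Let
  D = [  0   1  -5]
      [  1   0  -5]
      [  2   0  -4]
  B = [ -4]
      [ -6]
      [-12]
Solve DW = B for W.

W = [[-6], [-4], [0]]

Left-multiplying both sides by D⁻¹ gives W = D⁻¹B.
det D = -6, so D⁻¹ = [[0, -2/3, 5/6], [1, -5/3, 5/6], [0, -1/3, 1/6]].
W = D⁻¹B = [[0, -2/3, 5/6], [1, -5/3, 5/6], [0, -1/3, 1/6]] · [[-4], [-6], [-12]] = [[-6], [-4], [0]].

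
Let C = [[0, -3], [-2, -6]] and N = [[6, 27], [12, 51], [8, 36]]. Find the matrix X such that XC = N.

X = [[-3, -3], [-5, -6], [-4, -4]]

C is on the right of X, so right-multiply by C⁻¹: X = NC⁻¹.
C has determinant -6; C⁻¹ = [[1, -1/2], [-1/3, 0]].
X = NC⁻¹ = [[6, 27], [12, 51], [8, 36]] · [[1, -1/2], [-1/3, 0]] = [[-3, -3], [-5, -6], [-4, -4]].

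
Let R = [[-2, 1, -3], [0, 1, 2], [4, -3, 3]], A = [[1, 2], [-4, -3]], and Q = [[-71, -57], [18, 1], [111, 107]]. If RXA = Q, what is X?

X = [[4, -2], [-4, 1], [-3, -4]]

Left-multiply by R⁻¹ and right-multiply by A⁻¹: X = R⁻¹QA⁻¹.
det R = 2; the adjugate gives R⁻¹ = [[9/2, 3, 5/2], [4, 3, 2], [-2, -1, -1]].
det A = 5, so A⁻¹ = [[-3/5, -2/5], [4/5, 1/5]].
R⁻¹Q = [[12, 14], [-8, -11], [13, 6]].
X = (R⁻¹Q)A⁻¹ = [[4, -2], [-4, 1], [-3, -4]].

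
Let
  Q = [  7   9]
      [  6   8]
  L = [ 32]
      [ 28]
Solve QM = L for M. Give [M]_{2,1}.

Left-multiplying both sides by Q⁻¹ gives M = Q⁻¹L.
Q has determinant 2; Q⁻¹ = [[4, -9/2], [-3, 7/2]].
M = Q⁻¹L = [[4, -9/2], [-3, 7/2]] · [[32], [28]] = [[2], [2]].

2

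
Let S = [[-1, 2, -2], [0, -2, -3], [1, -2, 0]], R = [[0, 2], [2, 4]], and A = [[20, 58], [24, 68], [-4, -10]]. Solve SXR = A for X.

X = S⁻¹AR⁻¹ (apply S⁻¹ on the left and R⁻¹ on the right).
S has determinant -4; S⁻¹ = [[3/2, -1, 5/2], [3/4, -1/2, 3/4], [-1/2, 0, -1/2]].
det R = -4, so R⁻¹ = [[-1, 1/2], [1/2, 0]].
S⁻¹A = [[-4, -6], [0, 2], [-8, -24]].
X = (S⁻¹A)R⁻¹ = [[1, -2], [1, 0], [-4, -4]].

X = [[1, -2], [1, 0], [-4, -4]]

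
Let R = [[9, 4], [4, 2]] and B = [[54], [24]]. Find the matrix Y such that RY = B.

Y = [[6], [0]]

R is on the left of Y, so left-multiply by R⁻¹: Y = R⁻¹B.
det R = 2; the adjugate gives R⁻¹ = [[1, -2], [-2, 9/2]].
Y = R⁻¹B = [[1, -2], [-2, 9/2]] · [[54], [24]] = [[6], [0]].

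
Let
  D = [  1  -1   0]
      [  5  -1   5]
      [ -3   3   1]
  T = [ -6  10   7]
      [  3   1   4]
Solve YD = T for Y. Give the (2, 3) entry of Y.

-1

Since D sits to the right of Y, Y = TD⁻¹.
det D = 4, so D⁻¹ = [[-4, 1/4, -5/4], [-5, 1/4, -5/4], [3, 0, 1]].
Y = TD⁻¹ = [[-6, 10, 7], [3, 1, 4]] · [[-4, 1/4, -5/4], [-5, 1/4, -5/4], [3, 0, 1]] = [[-5, 1, 2], [-5, 1, -1]].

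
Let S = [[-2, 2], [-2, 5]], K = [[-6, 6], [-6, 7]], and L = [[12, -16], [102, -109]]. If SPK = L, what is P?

P = S⁻¹LK⁻¹ (apply S⁻¹ on the left and K⁻¹ on the right).
det S = -6, so S⁻¹ = [[-5/6, 1/3], [-1/3, 1/3]].
det K = -6, so K⁻¹ = [[-7/6, 1], [-1, 1]].
S⁻¹L = [[24, -23], [30, -31]].
P = (S⁻¹L)K⁻¹ = [[-5, 1], [-4, -1]].

P = [[-5, 1], [-4, -1]]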